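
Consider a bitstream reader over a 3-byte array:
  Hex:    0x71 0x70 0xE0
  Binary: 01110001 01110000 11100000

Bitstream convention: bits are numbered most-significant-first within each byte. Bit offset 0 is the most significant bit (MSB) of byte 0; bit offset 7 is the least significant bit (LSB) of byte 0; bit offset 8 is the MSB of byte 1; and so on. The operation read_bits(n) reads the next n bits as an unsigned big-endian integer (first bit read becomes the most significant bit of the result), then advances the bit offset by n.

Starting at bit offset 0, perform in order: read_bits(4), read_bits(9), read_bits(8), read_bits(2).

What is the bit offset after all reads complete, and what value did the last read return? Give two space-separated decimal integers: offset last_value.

Answer: 23 0

Derivation:
Read 1: bits[0:4] width=4 -> value=7 (bin 0111); offset now 4 = byte 0 bit 4; 20 bits remain
Read 2: bits[4:13] width=9 -> value=46 (bin 000101110); offset now 13 = byte 1 bit 5; 11 bits remain
Read 3: bits[13:21] width=8 -> value=28 (bin 00011100); offset now 21 = byte 2 bit 5; 3 bits remain
Read 4: bits[21:23] width=2 -> value=0 (bin 00); offset now 23 = byte 2 bit 7; 1 bits remain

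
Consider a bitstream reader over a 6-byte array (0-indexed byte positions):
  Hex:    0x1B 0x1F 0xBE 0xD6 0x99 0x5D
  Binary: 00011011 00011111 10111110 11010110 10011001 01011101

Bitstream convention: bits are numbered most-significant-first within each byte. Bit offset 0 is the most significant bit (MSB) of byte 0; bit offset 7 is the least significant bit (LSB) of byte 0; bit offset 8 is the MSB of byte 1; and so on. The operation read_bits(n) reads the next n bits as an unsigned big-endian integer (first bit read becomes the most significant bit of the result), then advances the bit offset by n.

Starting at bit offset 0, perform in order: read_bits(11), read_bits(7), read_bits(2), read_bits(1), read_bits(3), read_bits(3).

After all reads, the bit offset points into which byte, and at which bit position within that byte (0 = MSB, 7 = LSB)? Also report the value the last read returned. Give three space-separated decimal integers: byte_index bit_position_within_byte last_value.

Read 1: bits[0:11] width=11 -> value=216 (bin 00011011000); offset now 11 = byte 1 bit 3; 37 bits remain
Read 2: bits[11:18] width=7 -> value=126 (bin 1111110); offset now 18 = byte 2 bit 2; 30 bits remain
Read 3: bits[18:20] width=2 -> value=3 (bin 11); offset now 20 = byte 2 bit 4; 28 bits remain
Read 4: bits[20:21] width=1 -> value=1 (bin 1); offset now 21 = byte 2 bit 5; 27 bits remain
Read 5: bits[21:24] width=3 -> value=6 (bin 110); offset now 24 = byte 3 bit 0; 24 bits remain
Read 6: bits[24:27] width=3 -> value=6 (bin 110); offset now 27 = byte 3 bit 3; 21 bits remain

Answer: 3 3 6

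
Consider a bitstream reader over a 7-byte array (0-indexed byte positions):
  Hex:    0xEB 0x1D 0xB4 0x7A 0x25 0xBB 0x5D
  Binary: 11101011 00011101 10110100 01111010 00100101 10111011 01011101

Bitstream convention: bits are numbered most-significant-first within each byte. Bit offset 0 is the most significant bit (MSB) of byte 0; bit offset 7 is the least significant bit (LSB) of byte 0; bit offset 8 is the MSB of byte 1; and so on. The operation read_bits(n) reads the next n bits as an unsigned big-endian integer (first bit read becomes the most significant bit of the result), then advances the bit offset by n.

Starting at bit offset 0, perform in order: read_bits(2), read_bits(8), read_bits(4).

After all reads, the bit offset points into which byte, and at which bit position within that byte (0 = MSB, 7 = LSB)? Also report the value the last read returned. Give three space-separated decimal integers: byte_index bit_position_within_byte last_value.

Answer: 1 6 7

Derivation:
Read 1: bits[0:2] width=2 -> value=3 (bin 11); offset now 2 = byte 0 bit 2; 54 bits remain
Read 2: bits[2:10] width=8 -> value=172 (bin 10101100); offset now 10 = byte 1 bit 2; 46 bits remain
Read 3: bits[10:14] width=4 -> value=7 (bin 0111); offset now 14 = byte 1 bit 6; 42 bits remain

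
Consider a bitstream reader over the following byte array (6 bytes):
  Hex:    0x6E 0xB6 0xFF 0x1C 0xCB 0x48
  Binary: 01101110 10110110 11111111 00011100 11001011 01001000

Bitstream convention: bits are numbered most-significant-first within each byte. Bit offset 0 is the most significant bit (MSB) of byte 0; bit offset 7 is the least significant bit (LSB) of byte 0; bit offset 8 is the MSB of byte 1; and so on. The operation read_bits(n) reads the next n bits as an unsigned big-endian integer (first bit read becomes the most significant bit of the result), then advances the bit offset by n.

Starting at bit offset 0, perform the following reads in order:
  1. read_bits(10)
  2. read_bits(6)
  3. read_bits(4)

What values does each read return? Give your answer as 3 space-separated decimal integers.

Read 1: bits[0:10] width=10 -> value=442 (bin 0110111010); offset now 10 = byte 1 bit 2; 38 bits remain
Read 2: bits[10:16] width=6 -> value=54 (bin 110110); offset now 16 = byte 2 bit 0; 32 bits remain
Read 3: bits[16:20] width=4 -> value=15 (bin 1111); offset now 20 = byte 2 bit 4; 28 bits remain

Answer: 442 54 15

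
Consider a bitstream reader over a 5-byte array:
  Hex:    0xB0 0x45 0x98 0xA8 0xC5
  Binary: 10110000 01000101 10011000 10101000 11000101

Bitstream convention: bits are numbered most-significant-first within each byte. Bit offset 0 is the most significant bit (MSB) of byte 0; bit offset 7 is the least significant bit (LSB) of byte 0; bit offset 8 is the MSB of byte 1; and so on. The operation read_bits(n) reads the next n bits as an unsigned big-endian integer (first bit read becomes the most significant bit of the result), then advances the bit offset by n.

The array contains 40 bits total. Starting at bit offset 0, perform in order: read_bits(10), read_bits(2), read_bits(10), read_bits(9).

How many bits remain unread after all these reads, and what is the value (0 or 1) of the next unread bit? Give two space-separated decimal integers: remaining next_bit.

Read 1: bits[0:10] width=10 -> value=705 (bin 1011000001); offset now 10 = byte 1 bit 2; 30 bits remain
Read 2: bits[10:12] width=2 -> value=0 (bin 00); offset now 12 = byte 1 bit 4; 28 bits remain
Read 3: bits[12:22] width=10 -> value=358 (bin 0101100110); offset now 22 = byte 2 bit 6; 18 bits remain
Read 4: bits[22:31] width=9 -> value=84 (bin 001010100); offset now 31 = byte 3 bit 7; 9 bits remain

Answer: 9 0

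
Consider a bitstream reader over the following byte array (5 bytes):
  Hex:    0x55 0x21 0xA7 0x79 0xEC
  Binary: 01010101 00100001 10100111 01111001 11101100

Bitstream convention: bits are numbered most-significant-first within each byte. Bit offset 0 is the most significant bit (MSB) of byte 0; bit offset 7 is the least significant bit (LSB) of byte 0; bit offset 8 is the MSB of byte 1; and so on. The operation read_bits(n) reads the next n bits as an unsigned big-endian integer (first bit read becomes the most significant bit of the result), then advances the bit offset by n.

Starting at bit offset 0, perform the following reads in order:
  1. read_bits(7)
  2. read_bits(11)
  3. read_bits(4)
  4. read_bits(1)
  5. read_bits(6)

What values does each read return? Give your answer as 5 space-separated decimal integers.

Answer: 42 1158 9 1 47

Derivation:
Read 1: bits[0:7] width=7 -> value=42 (bin 0101010); offset now 7 = byte 0 bit 7; 33 bits remain
Read 2: bits[7:18] width=11 -> value=1158 (bin 10010000110); offset now 18 = byte 2 bit 2; 22 bits remain
Read 3: bits[18:22] width=4 -> value=9 (bin 1001); offset now 22 = byte 2 bit 6; 18 bits remain
Read 4: bits[22:23] width=1 -> value=1 (bin 1); offset now 23 = byte 2 bit 7; 17 bits remain
Read 5: bits[23:29] width=6 -> value=47 (bin 101111); offset now 29 = byte 3 bit 5; 11 bits remain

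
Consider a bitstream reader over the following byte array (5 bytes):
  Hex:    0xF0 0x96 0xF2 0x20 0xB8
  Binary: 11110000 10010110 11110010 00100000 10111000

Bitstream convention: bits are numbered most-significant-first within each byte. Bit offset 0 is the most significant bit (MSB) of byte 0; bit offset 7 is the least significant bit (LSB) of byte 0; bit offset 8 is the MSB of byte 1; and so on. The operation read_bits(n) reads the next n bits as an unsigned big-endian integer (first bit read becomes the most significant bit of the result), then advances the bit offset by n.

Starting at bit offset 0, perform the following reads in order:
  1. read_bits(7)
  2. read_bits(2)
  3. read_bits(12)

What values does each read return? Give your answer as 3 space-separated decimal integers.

Read 1: bits[0:7] width=7 -> value=120 (bin 1111000); offset now 7 = byte 0 bit 7; 33 bits remain
Read 2: bits[7:9] width=2 -> value=1 (bin 01); offset now 9 = byte 1 bit 1; 31 bits remain
Read 3: bits[9:21] width=12 -> value=734 (bin 001011011110); offset now 21 = byte 2 bit 5; 19 bits remain

Answer: 120 1 734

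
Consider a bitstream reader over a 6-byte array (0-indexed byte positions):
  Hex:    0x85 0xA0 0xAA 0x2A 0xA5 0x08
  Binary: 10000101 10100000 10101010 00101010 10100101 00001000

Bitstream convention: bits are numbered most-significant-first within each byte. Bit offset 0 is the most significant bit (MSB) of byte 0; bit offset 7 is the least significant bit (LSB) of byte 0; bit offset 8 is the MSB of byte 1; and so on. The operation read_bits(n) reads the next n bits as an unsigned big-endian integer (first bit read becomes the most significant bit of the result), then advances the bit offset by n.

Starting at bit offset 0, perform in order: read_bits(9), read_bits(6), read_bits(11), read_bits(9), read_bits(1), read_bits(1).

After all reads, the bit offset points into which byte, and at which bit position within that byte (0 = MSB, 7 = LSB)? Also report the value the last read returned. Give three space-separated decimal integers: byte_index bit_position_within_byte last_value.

Read 1: bits[0:9] width=9 -> value=267 (bin 100001011); offset now 9 = byte 1 bit 1; 39 bits remain
Read 2: bits[9:15] width=6 -> value=16 (bin 010000); offset now 15 = byte 1 bit 7; 33 bits remain
Read 3: bits[15:26] width=11 -> value=680 (bin 01010101000); offset now 26 = byte 3 bit 2; 22 bits remain
Read 4: bits[26:35] width=9 -> value=341 (bin 101010101); offset now 35 = byte 4 bit 3; 13 bits remain
Read 5: bits[35:36] width=1 -> value=0 (bin 0); offset now 36 = byte 4 bit 4; 12 bits remain
Read 6: bits[36:37] width=1 -> value=0 (bin 0); offset now 37 = byte 4 bit 5; 11 bits remain

Answer: 4 5 0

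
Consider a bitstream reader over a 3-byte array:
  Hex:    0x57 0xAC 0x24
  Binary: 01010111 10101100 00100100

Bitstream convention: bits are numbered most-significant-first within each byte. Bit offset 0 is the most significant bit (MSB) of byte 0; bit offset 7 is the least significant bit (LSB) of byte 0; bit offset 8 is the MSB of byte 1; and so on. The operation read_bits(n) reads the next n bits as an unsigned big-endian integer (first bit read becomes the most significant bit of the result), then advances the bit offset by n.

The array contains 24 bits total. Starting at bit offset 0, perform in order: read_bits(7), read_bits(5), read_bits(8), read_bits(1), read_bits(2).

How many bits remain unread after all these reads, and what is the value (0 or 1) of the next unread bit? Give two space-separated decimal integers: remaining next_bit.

Read 1: bits[0:7] width=7 -> value=43 (bin 0101011); offset now 7 = byte 0 bit 7; 17 bits remain
Read 2: bits[7:12] width=5 -> value=26 (bin 11010); offset now 12 = byte 1 bit 4; 12 bits remain
Read 3: bits[12:20] width=8 -> value=194 (bin 11000010); offset now 20 = byte 2 bit 4; 4 bits remain
Read 4: bits[20:21] width=1 -> value=0 (bin 0); offset now 21 = byte 2 bit 5; 3 bits remain
Read 5: bits[21:23] width=2 -> value=2 (bin 10); offset now 23 = byte 2 bit 7; 1 bits remain

Answer: 1 0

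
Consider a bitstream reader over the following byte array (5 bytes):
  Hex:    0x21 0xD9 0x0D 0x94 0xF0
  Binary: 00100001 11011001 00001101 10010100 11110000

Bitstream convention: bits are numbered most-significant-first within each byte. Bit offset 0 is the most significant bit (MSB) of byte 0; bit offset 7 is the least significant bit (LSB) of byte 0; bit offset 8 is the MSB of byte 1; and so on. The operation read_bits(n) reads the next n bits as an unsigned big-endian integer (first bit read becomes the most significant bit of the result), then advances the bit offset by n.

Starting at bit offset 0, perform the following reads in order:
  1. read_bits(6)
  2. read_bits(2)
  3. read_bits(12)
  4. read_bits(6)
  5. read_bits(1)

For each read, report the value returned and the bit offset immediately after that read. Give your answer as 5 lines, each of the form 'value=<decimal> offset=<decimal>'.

Answer: value=8 offset=6
value=1 offset=8
value=3472 offset=20
value=54 offset=26
value=0 offset=27

Derivation:
Read 1: bits[0:6] width=6 -> value=8 (bin 001000); offset now 6 = byte 0 bit 6; 34 bits remain
Read 2: bits[6:8] width=2 -> value=1 (bin 01); offset now 8 = byte 1 bit 0; 32 bits remain
Read 3: bits[8:20] width=12 -> value=3472 (bin 110110010000); offset now 20 = byte 2 bit 4; 20 bits remain
Read 4: bits[20:26] width=6 -> value=54 (bin 110110); offset now 26 = byte 3 bit 2; 14 bits remain
Read 5: bits[26:27] width=1 -> value=0 (bin 0); offset now 27 = byte 3 bit 3; 13 bits remain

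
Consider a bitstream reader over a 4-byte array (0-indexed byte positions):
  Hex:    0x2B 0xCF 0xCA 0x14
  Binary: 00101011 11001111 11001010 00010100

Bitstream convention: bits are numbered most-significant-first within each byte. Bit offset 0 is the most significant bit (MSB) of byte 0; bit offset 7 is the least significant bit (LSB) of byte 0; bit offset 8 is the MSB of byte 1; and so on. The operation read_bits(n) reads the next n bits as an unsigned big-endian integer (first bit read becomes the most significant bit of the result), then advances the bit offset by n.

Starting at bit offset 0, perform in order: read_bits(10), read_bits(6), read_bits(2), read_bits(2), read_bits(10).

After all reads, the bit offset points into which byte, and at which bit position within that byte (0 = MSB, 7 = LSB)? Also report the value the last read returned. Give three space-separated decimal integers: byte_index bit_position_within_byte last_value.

Answer: 3 6 645

Derivation:
Read 1: bits[0:10] width=10 -> value=175 (bin 0010101111); offset now 10 = byte 1 bit 2; 22 bits remain
Read 2: bits[10:16] width=6 -> value=15 (bin 001111); offset now 16 = byte 2 bit 0; 16 bits remain
Read 3: bits[16:18] width=2 -> value=3 (bin 11); offset now 18 = byte 2 bit 2; 14 bits remain
Read 4: bits[18:20] width=2 -> value=0 (bin 00); offset now 20 = byte 2 bit 4; 12 bits remain
Read 5: bits[20:30] width=10 -> value=645 (bin 1010000101); offset now 30 = byte 3 bit 6; 2 bits remain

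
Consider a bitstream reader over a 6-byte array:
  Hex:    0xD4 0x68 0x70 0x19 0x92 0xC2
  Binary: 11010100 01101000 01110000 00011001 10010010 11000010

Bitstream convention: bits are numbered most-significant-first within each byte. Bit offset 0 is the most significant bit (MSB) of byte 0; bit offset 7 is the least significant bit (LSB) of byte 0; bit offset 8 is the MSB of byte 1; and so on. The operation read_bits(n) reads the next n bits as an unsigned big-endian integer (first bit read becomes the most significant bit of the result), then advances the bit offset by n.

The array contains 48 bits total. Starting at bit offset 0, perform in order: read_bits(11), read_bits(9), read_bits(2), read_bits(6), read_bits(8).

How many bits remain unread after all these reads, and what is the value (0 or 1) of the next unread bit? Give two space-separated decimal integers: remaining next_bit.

Read 1: bits[0:11] width=11 -> value=1699 (bin 11010100011); offset now 11 = byte 1 bit 3; 37 bits remain
Read 2: bits[11:20] width=9 -> value=135 (bin 010000111); offset now 20 = byte 2 bit 4; 28 bits remain
Read 3: bits[20:22] width=2 -> value=0 (bin 00); offset now 22 = byte 2 bit 6; 26 bits remain
Read 4: bits[22:28] width=6 -> value=1 (bin 000001); offset now 28 = byte 3 bit 4; 20 bits remain
Read 5: bits[28:36] width=8 -> value=153 (bin 10011001); offset now 36 = byte 4 bit 4; 12 bits remain

Answer: 12 0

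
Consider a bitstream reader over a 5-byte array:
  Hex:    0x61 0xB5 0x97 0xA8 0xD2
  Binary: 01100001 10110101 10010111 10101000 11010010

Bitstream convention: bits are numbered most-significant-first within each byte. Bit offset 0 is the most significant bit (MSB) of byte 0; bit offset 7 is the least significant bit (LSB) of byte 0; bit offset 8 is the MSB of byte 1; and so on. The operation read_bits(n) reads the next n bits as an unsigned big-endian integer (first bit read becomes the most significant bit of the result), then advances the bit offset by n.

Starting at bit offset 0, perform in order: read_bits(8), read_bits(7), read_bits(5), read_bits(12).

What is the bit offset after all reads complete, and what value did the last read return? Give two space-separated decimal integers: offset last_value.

Read 1: bits[0:8] width=8 -> value=97 (bin 01100001); offset now 8 = byte 1 bit 0; 32 bits remain
Read 2: bits[8:15] width=7 -> value=90 (bin 1011010); offset now 15 = byte 1 bit 7; 25 bits remain
Read 3: bits[15:20] width=5 -> value=25 (bin 11001); offset now 20 = byte 2 bit 4; 20 bits remain
Read 4: bits[20:32] width=12 -> value=1960 (bin 011110101000); offset now 32 = byte 4 bit 0; 8 bits remain

Answer: 32 1960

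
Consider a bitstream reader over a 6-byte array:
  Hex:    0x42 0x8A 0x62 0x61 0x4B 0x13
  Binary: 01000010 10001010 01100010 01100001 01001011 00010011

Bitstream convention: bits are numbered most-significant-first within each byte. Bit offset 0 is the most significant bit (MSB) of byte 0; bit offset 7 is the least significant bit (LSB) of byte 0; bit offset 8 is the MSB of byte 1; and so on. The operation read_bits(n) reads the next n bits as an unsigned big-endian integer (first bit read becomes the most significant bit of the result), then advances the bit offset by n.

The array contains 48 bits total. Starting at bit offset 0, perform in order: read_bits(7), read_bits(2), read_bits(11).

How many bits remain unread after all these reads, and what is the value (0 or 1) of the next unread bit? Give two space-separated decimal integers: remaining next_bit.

Answer: 28 0

Derivation:
Read 1: bits[0:7] width=7 -> value=33 (bin 0100001); offset now 7 = byte 0 bit 7; 41 bits remain
Read 2: bits[7:9] width=2 -> value=1 (bin 01); offset now 9 = byte 1 bit 1; 39 bits remain
Read 3: bits[9:20] width=11 -> value=166 (bin 00010100110); offset now 20 = byte 2 bit 4; 28 bits remain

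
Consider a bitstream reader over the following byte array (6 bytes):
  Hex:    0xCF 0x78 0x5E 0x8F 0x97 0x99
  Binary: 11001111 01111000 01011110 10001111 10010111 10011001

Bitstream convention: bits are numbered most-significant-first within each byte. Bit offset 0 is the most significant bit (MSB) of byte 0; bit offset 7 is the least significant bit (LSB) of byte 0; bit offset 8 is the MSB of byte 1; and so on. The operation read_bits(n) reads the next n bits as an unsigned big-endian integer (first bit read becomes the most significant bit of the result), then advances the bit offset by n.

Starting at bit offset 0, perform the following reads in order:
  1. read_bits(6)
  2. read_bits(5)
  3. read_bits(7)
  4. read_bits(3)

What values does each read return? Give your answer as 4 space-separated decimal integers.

Answer: 51 27 97 3

Derivation:
Read 1: bits[0:6] width=6 -> value=51 (bin 110011); offset now 6 = byte 0 bit 6; 42 bits remain
Read 2: bits[6:11] width=5 -> value=27 (bin 11011); offset now 11 = byte 1 bit 3; 37 bits remain
Read 3: bits[11:18] width=7 -> value=97 (bin 1100001); offset now 18 = byte 2 bit 2; 30 bits remain
Read 4: bits[18:21] width=3 -> value=3 (bin 011); offset now 21 = byte 2 bit 5; 27 bits remain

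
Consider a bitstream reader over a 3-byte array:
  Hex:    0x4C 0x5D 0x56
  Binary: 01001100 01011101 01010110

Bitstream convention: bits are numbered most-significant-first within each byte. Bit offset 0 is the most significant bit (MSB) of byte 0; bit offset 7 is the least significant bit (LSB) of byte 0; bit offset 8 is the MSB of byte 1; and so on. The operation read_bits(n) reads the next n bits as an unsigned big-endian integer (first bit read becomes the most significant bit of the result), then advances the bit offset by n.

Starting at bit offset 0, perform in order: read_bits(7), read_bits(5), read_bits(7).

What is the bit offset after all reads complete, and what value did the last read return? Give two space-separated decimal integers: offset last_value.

Answer: 19 106

Derivation:
Read 1: bits[0:7] width=7 -> value=38 (bin 0100110); offset now 7 = byte 0 bit 7; 17 bits remain
Read 2: bits[7:12] width=5 -> value=5 (bin 00101); offset now 12 = byte 1 bit 4; 12 bits remain
Read 3: bits[12:19] width=7 -> value=106 (bin 1101010); offset now 19 = byte 2 bit 3; 5 bits remain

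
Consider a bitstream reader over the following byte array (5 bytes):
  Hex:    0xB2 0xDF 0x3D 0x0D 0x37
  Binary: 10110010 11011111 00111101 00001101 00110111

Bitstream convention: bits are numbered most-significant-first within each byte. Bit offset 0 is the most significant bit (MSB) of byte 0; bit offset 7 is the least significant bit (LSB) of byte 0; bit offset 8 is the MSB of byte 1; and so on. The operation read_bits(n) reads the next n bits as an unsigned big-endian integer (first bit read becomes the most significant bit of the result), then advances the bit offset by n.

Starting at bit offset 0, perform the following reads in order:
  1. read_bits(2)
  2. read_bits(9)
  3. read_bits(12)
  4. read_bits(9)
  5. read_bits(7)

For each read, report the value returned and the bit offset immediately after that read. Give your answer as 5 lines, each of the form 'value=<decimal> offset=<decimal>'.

Read 1: bits[0:2] width=2 -> value=2 (bin 10); offset now 2 = byte 0 bit 2; 38 bits remain
Read 2: bits[2:11] width=9 -> value=406 (bin 110010110); offset now 11 = byte 1 bit 3; 29 bits remain
Read 3: bits[11:23] width=12 -> value=3998 (bin 111110011110); offset now 23 = byte 2 bit 7; 17 bits remain
Read 4: bits[23:32] width=9 -> value=269 (bin 100001101); offset now 32 = byte 4 bit 0; 8 bits remain
Read 5: bits[32:39] width=7 -> value=27 (bin 0011011); offset now 39 = byte 4 bit 7; 1 bits remain

Answer: value=2 offset=2
value=406 offset=11
value=3998 offset=23
value=269 offset=32
value=27 offset=39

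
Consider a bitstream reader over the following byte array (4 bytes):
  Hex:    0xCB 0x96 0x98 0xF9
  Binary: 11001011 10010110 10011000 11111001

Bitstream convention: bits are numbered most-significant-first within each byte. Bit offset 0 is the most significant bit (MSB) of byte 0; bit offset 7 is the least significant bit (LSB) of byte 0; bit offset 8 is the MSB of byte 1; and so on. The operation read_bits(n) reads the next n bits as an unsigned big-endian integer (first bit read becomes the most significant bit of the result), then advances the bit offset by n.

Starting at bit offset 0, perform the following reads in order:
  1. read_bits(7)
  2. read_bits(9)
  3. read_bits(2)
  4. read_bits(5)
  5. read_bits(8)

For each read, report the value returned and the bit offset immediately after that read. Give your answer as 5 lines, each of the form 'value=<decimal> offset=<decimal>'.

Read 1: bits[0:7] width=7 -> value=101 (bin 1100101); offset now 7 = byte 0 bit 7; 25 bits remain
Read 2: bits[7:16] width=9 -> value=406 (bin 110010110); offset now 16 = byte 2 bit 0; 16 bits remain
Read 3: bits[16:18] width=2 -> value=2 (bin 10); offset now 18 = byte 2 bit 2; 14 bits remain
Read 4: bits[18:23] width=5 -> value=12 (bin 01100); offset now 23 = byte 2 bit 7; 9 bits remain
Read 5: bits[23:31] width=8 -> value=124 (bin 01111100); offset now 31 = byte 3 bit 7; 1 bits remain

Answer: value=101 offset=7
value=406 offset=16
value=2 offset=18
value=12 offset=23
value=124 offset=31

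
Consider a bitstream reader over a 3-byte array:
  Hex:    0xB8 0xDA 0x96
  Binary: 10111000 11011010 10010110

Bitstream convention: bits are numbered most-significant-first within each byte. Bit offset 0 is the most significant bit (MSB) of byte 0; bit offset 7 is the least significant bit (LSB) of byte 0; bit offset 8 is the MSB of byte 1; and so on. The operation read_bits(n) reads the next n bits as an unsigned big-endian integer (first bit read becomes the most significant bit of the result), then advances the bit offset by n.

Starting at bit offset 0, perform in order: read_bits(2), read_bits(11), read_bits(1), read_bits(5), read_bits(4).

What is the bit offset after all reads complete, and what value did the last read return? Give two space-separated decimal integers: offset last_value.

Answer: 23 11

Derivation:
Read 1: bits[0:2] width=2 -> value=2 (bin 10); offset now 2 = byte 0 bit 2; 22 bits remain
Read 2: bits[2:13] width=11 -> value=1819 (bin 11100011011); offset now 13 = byte 1 bit 5; 11 bits remain
Read 3: bits[13:14] width=1 -> value=0 (bin 0); offset now 14 = byte 1 bit 6; 10 bits remain
Read 4: bits[14:19] width=5 -> value=20 (bin 10100); offset now 19 = byte 2 bit 3; 5 bits remain
Read 5: bits[19:23] width=4 -> value=11 (bin 1011); offset now 23 = byte 2 bit 7; 1 bits remain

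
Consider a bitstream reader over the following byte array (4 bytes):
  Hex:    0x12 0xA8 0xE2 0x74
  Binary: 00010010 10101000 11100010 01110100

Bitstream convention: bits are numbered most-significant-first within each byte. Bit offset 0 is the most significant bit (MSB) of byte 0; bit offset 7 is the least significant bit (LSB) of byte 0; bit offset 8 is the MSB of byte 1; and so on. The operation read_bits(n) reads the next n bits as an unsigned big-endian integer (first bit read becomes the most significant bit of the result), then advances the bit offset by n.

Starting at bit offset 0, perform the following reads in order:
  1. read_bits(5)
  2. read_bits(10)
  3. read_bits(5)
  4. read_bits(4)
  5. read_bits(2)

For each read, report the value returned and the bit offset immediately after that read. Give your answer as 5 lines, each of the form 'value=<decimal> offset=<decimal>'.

Answer: value=2 offset=5
value=340 offset=15
value=14 offset=20
value=2 offset=24
value=1 offset=26

Derivation:
Read 1: bits[0:5] width=5 -> value=2 (bin 00010); offset now 5 = byte 0 bit 5; 27 bits remain
Read 2: bits[5:15] width=10 -> value=340 (bin 0101010100); offset now 15 = byte 1 bit 7; 17 bits remain
Read 3: bits[15:20] width=5 -> value=14 (bin 01110); offset now 20 = byte 2 bit 4; 12 bits remain
Read 4: bits[20:24] width=4 -> value=2 (bin 0010); offset now 24 = byte 3 bit 0; 8 bits remain
Read 5: bits[24:26] width=2 -> value=1 (bin 01); offset now 26 = byte 3 bit 2; 6 bits remain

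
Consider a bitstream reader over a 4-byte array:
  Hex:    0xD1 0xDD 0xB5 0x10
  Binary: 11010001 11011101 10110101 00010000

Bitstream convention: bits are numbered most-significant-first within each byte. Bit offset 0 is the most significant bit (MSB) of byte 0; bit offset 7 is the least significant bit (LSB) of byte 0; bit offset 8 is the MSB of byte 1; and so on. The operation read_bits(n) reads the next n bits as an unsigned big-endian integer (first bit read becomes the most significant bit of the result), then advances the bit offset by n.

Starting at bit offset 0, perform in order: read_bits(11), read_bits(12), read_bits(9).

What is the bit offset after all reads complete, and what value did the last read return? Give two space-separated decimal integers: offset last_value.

Read 1: bits[0:11] width=11 -> value=1678 (bin 11010001110); offset now 11 = byte 1 bit 3; 21 bits remain
Read 2: bits[11:23] width=12 -> value=3802 (bin 111011011010); offset now 23 = byte 2 bit 7; 9 bits remain
Read 3: bits[23:32] width=9 -> value=272 (bin 100010000); offset now 32 = byte 4 bit 0; 0 bits remain

Answer: 32 272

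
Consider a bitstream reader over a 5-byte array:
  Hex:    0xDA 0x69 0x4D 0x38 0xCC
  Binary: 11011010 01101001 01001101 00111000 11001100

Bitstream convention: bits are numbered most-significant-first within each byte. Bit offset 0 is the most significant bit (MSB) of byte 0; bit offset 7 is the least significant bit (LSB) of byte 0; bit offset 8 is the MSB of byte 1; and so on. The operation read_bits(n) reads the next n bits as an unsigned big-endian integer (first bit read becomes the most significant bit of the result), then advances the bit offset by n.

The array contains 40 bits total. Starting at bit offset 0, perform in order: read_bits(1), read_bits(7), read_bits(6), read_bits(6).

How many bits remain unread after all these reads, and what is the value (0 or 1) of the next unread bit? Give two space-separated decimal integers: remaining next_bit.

Answer: 20 1

Derivation:
Read 1: bits[0:1] width=1 -> value=1 (bin 1); offset now 1 = byte 0 bit 1; 39 bits remain
Read 2: bits[1:8] width=7 -> value=90 (bin 1011010); offset now 8 = byte 1 bit 0; 32 bits remain
Read 3: bits[8:14] width=6 -> value=26 (bin 011010); offset now 14 = byte 1 bit 6; 26 bits remain
Read 4: bits[14:20] width=6 -> value=20 (bin 010100); offset now 20 = byte 2 bit 4; 20 bits remain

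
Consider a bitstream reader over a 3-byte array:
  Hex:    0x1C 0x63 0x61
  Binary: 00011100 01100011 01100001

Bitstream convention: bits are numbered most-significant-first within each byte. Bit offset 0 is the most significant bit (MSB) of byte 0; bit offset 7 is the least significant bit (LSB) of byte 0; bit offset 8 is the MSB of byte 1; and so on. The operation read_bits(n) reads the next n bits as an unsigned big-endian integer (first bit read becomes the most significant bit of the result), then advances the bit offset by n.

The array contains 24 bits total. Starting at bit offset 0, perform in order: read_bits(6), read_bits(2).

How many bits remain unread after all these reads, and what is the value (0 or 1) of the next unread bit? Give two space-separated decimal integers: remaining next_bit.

Read 1: bits[0:6] width=6 -> value=7 (bin 000111); offset now 6 = byte 0 bit 6; 18 bits remain
Read 2: bits[6:8] width=2 -> value=0 (bin 00); offset now 8 = byte 1 bit 0; 16 bits remain

Answer: 16 0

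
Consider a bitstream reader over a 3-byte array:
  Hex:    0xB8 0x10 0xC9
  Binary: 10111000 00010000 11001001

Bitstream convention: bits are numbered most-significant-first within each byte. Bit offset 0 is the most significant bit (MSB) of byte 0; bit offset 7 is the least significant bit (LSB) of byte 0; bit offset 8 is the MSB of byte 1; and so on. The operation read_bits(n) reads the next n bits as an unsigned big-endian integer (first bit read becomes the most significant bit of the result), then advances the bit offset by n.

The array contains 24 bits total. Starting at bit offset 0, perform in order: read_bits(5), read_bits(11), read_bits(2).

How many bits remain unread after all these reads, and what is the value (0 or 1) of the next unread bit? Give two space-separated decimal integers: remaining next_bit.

Answer: 6 0

Derivation:
Read 1: bits[0:5] width=5 -> value=23 (bin 10111); offset now 5 = byte 0 bit 5; 19 bits remain
Read 2: bits[5:16] width=11 -> value=16 (bin 00000010000); offset now 16 = byte 2 bit 0; 8 bits remain
Read 3: bits[16:18] width=2 -> value=3 (bin 11); offset now 18 = byte 2 bit 2; 6 bits remain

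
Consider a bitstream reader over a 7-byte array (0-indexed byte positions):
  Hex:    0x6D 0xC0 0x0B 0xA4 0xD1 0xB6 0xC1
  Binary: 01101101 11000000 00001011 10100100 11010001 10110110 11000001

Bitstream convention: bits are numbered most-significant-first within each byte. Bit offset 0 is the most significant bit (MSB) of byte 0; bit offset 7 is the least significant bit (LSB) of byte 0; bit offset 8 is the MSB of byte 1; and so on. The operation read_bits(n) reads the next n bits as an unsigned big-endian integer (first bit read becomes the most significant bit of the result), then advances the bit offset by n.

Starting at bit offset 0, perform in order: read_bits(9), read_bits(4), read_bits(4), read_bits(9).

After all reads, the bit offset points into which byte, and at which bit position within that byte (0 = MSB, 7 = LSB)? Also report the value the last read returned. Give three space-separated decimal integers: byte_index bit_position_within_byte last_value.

Read 1: bits[0:9] width=9 -> value=219 (bin 011011011); offset now 9 = byte 1 bit 1; 47 bits remain
Read 2: bits[9:13] width=4 -> value=8 (bin 1000); offset now 13 = byte 1 bit 5; 43 bits remain
Read 3: bits[13:17] width=4 -> value=0 (bin 0000); offset now 17 = byte 2 bit 1; 39 bits remain
Read 4: bits[17:26] width=9 -> value=46 (bin 000101110); offset now 26 = byte 3 bit 2; 30 bits remain

Answer: 3 2 46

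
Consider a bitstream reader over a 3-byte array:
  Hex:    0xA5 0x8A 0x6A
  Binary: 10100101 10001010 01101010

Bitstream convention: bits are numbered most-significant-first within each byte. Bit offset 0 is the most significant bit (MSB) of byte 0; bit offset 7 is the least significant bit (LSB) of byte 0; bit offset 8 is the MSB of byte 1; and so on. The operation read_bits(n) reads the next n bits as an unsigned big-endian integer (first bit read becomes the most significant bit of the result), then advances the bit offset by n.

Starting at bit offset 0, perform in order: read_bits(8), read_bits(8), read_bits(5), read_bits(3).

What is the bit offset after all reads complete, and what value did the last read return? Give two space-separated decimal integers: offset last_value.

Answer: 24 2

Derivation:
Read 1: bits[0:8] width=8 -> value=165 (bin 10100101); offset now 8 = byte 1 bit 0; 16 bits remain
Read 2: bits[8:16] width=8 -> value=138 (bin 10001010); offset now 16 = byte 2 bit 0; 8 bits remain
Read 3: bits[16:21] width=5 -> value=13 (bin 01101); offset now 21 = byte 2 bit 5; 3 bits remain
Read 4: bits[21:24] width=3 -> value=2 (bin 010); offset now 24 = byte 3 bit 0; 0 bits remain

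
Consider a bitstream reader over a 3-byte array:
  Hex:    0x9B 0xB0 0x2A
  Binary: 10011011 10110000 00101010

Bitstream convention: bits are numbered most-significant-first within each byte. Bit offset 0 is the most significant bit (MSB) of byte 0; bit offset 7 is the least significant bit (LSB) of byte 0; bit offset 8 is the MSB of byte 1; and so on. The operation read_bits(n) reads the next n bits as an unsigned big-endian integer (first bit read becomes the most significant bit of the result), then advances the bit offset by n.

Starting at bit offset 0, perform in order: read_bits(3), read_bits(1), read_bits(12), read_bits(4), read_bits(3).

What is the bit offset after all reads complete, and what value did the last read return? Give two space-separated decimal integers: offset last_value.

Read 1: bits[0:3] width=3 -> value=4 (bin 100); offset now 3 = byte 0 bit 3; 21 bits remain
Read 2: bits[3:4] width=1 -> value=1 (bin 1); offset now 4 = byte 0 bit 4; 20 bits remain
Read 3: bits[4:16] width=12 -> value=2992 (bin 101110110000); offset now 16 = byte 2 bit 0; 8 bits remain
Read 4: bits[16:20] width=4 -> value=2 (bin 0010); offset now 20 = byte 2 bit 4; 4 bits remain
Read 5: bits[20:23] width=3 -> value=5 (bin 101); offset now 23 = byte 2 bit 7; 1 bits remain

Answer: 23 5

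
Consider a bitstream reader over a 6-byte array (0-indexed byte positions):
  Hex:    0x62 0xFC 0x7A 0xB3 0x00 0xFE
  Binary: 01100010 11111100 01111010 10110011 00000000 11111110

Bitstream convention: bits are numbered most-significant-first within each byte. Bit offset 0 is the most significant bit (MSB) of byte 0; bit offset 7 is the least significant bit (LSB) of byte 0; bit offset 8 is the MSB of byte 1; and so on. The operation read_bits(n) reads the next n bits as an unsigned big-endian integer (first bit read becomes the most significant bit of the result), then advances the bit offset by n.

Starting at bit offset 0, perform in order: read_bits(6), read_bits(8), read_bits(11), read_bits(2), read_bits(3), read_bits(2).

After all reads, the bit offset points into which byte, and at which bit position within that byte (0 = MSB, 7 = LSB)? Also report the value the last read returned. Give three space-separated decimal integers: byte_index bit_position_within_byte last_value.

Read 1: bits[0:6] width=6 -> value=24 (bin 011000); offset now 6 = byte 0 bit 6; 42 bits remain
Read 2: bits[6:14] width=8 -> value=191 (bin 10111111); offset now 14 = byte 1 bit 6; 34 bits remain
Read 3: bits[14:25] width=11 -> value=245 (bin 00011110101); offset now 25 = byte 3 bit 1; 23 bits remain
Read 4: bits[25:27] width=2 -> value=1 (bin 01); offset now 27 = byte 3 bit 3; 21 bits remain
Read 5: bits[27:30] width=3 -> value=4 (bin 100); offset now 30 = byte 3 bit 6; 18 bits remain
Read 6: bits[30:32] width=2 -> value=3 (bin 11); offset now 32 = byte 4 bit 0; 16 bits remain

Answer: 4 0 3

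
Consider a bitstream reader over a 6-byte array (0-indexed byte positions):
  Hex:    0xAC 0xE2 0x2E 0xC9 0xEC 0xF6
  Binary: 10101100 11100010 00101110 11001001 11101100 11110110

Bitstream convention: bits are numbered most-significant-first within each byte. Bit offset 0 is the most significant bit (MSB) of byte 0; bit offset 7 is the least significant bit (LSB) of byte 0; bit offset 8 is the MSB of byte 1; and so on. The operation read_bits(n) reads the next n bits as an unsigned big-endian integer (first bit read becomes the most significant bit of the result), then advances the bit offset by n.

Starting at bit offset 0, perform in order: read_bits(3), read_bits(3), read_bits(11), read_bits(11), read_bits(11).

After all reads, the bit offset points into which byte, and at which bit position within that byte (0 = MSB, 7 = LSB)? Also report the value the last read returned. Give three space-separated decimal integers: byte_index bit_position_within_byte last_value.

Read 1: bits[0:3] width=3 -> value=5 (bin 101); offset now 3 = byte 0 bit 3; 45 bits remain
Read 2: bits[3:6] width=3 -> value=3 (bin 011); offset now 6 = byte 0 bit 6; 42 bits remain
Read 3: bits[6:17] width=11 -> value=452 (bin 00111000100); offset now 17 = byte 2 bit 1; 31 bits remain
Read 4: bits[17:28] width=11 -> value=748 (bin 01011101100); offset now 28 = byte 3 bit 4; 20 bits remain
Read 5: bits[28:39] width=11 -> value=1270 (bin 10011110110); offset now 39 = byte 4 bit 7; 9 bits remain

Answer: 4 7 1270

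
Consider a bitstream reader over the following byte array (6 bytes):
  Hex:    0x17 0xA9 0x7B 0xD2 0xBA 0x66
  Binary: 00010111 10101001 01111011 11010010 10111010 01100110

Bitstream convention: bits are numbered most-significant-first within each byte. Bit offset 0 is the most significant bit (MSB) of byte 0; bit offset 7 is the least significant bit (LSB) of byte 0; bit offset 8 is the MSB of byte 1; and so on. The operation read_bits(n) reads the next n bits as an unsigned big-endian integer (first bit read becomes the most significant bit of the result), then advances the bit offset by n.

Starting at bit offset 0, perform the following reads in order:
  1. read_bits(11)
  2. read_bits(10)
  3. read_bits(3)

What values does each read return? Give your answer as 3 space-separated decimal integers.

Answer: 189 303 3

Derivation:
Read 1: bits[0:11] width=11 -> value=189 (bin 00010111101); offset now 11 = byte 1 bit 3; 37 bits remain
Read 2: bits[11:21] width=10 -> value=303 (bin 0100101111); offset now 21 = byte 2 bit 5; 27 bits remain
Read 3: bits[21:24] width=3 -> value=3 (bin 011); offset now 24 = byte 3 bit 0; 24 bits remain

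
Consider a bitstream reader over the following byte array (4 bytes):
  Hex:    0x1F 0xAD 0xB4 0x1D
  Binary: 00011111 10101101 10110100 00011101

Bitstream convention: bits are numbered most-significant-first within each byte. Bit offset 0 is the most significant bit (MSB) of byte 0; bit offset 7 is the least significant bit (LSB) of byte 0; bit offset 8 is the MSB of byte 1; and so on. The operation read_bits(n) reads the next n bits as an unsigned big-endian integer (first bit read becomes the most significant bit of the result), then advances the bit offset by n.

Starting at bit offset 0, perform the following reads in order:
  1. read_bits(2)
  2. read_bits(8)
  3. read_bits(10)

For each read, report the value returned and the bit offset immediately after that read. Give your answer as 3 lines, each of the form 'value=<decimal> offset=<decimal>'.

Read 1: bits[0:2] width=2 -> value=0 (bin 00); offset now 2 = byte 0 bit 2; 30 bits remain
Read 2: bits[2:10] width=8 -> value=126 (bin 01111110); offset now 10 = byte 1 bit 2; 22 bits remain
Read 3: bits[10:20] width=10 -> value=731 (bin 1011011011); offset now 20 = byte 2 bit 4; 12 bits remain

Answer: value=0 offset=2
value=126 offset=10
value=731 offset=20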